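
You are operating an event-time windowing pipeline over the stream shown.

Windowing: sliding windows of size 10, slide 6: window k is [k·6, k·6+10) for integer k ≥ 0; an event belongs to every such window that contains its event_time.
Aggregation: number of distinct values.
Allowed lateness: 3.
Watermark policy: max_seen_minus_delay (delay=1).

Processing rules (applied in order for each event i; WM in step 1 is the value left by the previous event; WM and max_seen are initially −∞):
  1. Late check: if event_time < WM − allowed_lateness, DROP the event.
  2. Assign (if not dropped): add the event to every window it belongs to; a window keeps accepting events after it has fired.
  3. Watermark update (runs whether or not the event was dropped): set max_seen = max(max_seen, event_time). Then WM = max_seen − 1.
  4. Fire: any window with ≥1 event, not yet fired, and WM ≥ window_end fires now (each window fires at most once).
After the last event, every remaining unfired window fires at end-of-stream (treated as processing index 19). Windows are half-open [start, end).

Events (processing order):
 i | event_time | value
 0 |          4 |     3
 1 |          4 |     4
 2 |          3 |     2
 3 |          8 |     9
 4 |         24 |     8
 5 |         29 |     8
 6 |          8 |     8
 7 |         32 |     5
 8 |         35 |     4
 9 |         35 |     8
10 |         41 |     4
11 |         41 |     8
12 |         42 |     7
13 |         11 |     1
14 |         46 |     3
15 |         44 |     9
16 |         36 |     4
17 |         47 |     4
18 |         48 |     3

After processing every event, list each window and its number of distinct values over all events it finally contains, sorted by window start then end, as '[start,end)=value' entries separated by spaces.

[0,10)=4 [6,16)=1 [18,28)=1 [24,34)=2 [30,40)=3 [36,46)=4 [42,52)=4 [48,58)=1

i=0 t=4 v=3: → [0,10); WM=3
i=1 t=4 v=4: → [0,10); WM=3
i=2 t=3 v=2: → [0,10); WM=3
i=3 t=8 v=9: → [6,16),[0,10); WM=7
i=4 t=24 v=8: → [24,34),[18,28); WM=23; [0,10) fires=4 [6,16) fires=1
i=5 t=29 v=8: → [24,34); WM=28; [18,28) fires=1
i=6 t=8 v=8: DROP (t<28-3); WM=28
i=7 t=32 v=5: → [30,40),[24,34); WM=31
i=8 t=35 v=4: → [30,40); WM=34; [24,34) fires=2
i=9 t=35 v=8: → [30,40); WM=34
i=10 t=41 v=4: → [36,46); WM=40; [30,40) fires=3
i=11 t=41 v=8: → [36,46); WM=40
i=12 t=42 v=7: → [42,52),[36,46); WM=41
i=13 t=11 v=1: DROP (t<41-3); WM=41
i=14 t=46 v=3: → [42,52); WM=45
i=15 t=44 v=9: → [42,52),[36,46); WM=45
i=16 t=36 v=4: DROP (t<45-3); WM=45
i=17 t=47 v=4: → [42,52); WM=46; [36,46) fires=4
i=18 t=48 v=3: → [48,58),[42,52); WM=47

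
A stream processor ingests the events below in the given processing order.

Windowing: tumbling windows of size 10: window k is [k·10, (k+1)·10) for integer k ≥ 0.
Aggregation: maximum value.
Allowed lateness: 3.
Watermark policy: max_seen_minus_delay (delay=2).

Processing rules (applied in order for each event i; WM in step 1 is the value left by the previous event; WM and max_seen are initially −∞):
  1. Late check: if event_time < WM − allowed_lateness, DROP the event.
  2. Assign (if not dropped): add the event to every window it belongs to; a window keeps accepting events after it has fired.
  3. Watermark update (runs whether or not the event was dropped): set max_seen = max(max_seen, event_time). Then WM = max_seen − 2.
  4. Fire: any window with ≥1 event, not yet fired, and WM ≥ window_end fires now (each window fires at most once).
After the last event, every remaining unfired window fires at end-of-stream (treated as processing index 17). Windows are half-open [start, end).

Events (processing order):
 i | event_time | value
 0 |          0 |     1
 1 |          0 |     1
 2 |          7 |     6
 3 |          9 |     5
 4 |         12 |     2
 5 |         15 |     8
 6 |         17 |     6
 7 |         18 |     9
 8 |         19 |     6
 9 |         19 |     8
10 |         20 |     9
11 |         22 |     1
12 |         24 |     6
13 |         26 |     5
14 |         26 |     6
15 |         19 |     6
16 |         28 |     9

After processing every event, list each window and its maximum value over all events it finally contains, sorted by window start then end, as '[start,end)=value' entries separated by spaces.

i=0 t=0 v=1: → [0,10); WM=-2
i=1 t=0 v=1: → [0,10); WM=-2
i=2 t=7 v=6: → [0,10); WM=5
i=3 t=9 v=5: → [0,10); WM=7
i=4 t=12 v=2: → [10,20); WM=10; [0,10) fires=6
i=5 t=15 v=8: → [10,20); WM=13
i=6 t=17 v=6: → [10,20); WM=15
i=7 t=18 v=9: → [10,20); WM=16
i=8 t=19 v=6: → [10,20); WM=17
i=9 t=19 v=8: → [10,20); WM=17
i=10 t=20 v=9: → [20,30); WM=18
i=11 t=22 v=1: → [20,30); WM=20; [10,20) fires=9
i=12 t=24 v=6: → [20,30); WM=22
i=13 t=26 v=5: → [20,30); WM=24
i=14 t=26 v=6: → [20,30); WM=24
i=15 t=19 v=6: DROP (t<24-3); WM=24
i=16 t=28 v=9: → [20,30); WM=26

[0,10)=6 [10,20)=9 [20,30)=9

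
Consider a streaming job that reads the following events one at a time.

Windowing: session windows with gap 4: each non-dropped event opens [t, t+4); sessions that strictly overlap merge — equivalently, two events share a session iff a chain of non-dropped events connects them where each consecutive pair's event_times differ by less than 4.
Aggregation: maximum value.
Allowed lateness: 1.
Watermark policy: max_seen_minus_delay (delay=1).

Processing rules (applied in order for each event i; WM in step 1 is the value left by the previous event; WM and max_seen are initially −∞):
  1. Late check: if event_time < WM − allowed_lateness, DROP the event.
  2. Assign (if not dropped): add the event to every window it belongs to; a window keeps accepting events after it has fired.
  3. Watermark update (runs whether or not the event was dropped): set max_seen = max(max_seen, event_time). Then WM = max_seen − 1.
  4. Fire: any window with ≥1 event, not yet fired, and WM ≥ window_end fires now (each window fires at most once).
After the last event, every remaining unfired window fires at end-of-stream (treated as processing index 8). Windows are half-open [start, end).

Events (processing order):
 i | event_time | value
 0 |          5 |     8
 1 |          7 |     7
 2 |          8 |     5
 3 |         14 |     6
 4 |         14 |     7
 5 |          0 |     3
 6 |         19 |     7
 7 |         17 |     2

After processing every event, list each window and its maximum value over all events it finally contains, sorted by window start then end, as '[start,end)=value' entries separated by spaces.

i=0 t=5 v=8: → [5,9); WM=4
i=1 t=7 v=7: → [5,11); WM=6
i=2 t=8 v=5: → [5,12); WM=7
i=3 t=14 v=6: → [14,18); WM=13
i=4 t=14 v=7: → [14,18); WM=13
i=5 t=0 v=3: DROP (t<13-1); WM=13
i=6 t=19 v=7: → [19,23); WM=18
i=7 t=17 v=2: → [14,23); WM=18

[5,12)=8 [14,23)=7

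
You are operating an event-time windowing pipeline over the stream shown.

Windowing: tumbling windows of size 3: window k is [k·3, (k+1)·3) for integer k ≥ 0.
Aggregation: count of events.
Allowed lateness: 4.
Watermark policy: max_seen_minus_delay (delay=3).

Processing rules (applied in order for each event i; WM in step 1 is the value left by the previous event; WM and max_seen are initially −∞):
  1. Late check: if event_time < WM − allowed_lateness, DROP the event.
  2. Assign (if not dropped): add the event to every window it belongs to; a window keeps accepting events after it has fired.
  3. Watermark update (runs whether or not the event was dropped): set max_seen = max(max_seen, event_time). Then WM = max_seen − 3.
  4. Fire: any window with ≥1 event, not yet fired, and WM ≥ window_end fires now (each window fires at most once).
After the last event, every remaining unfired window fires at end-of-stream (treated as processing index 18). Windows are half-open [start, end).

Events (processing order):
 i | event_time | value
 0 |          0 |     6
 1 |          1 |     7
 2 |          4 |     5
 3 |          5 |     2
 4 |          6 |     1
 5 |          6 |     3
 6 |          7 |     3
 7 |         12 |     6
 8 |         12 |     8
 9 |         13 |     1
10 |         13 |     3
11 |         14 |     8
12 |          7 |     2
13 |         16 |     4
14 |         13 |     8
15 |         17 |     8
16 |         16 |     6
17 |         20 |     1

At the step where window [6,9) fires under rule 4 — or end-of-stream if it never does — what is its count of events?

3

i=0 t=0 v=6: → [0,3); WM=-3
i=1 t=1 v=7: → [0,3); WM=-2
i=2 t=4 v=5: → [3,6); WM=1
i=3 t=5 v=2: → [3,6); WM=2
i=4 t=6 v=1: → [6,9); WM=3; [0,3) fires=2
i=5 t=6 v=3: → [6,9); WM=3
i=6 t=7 v=3: → [6,9); WM=4
i=7 t=12 v=6: → [12,15); WM=9; [3,6) fires=2 [6,9) fires=3
i=8 t=12 v=8: → [12,15); WM=9
i=9 t=13 v=1: → [12,15); WM=10
i=10 t=13 v=3: → [12,15); WM=10
i=11 t=14 v=8: → [12,15); WM=11
i=12 t=7 v=2: → [6,9); WM=11
i=13 t=16 v=4: → [15,18); WM=13
i=14 t=13 v=8: → [12,15); WM=13
i=15 t=17 v=8: → [15,18); WM=14
i=16 t=16 v=6: → [15,18); WM=14
i=17 t=20 v=1: → [18,21); WM=17; [12,15) fires=6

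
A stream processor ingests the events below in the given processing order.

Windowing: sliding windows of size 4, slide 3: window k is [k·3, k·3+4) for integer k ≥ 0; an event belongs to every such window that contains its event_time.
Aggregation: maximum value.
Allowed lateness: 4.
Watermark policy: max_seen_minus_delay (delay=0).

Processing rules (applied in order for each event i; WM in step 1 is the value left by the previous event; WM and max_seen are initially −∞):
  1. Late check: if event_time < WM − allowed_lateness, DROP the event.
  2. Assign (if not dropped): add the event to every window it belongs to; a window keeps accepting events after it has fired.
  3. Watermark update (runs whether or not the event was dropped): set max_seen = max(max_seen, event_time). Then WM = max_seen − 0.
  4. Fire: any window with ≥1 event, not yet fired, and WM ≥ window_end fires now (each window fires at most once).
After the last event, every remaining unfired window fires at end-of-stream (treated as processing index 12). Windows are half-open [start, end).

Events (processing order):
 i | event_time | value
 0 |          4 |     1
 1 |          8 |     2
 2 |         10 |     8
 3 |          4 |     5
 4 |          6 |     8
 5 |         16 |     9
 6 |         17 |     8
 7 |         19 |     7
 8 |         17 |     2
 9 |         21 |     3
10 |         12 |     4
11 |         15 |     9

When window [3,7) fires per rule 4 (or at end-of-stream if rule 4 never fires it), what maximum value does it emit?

i=0 t=4 v=1: → [3,7); WM=4
i=1 t=8 v=2: → [6,10); WM=8; [3,7) fires=1
i=2 t=10 v=8: → [9,13); WM=10; [6,10) fires=2
i=3 t=4 v=5: DROP (t<10-4); WM=10
i=4 t=6 v=8: → [6,10),[3,7); WM=10
i=5 t=16 v=9: → [15,19); WM=16; [9,13) fires=8
i=6 t=17 v=8: → [15,19); WM=17
i=7 t=19 v=7: → [18,22); WM=19; [15,19) fires=9
i=8 t=17 v=2: → [15,19); WM=19
i=9 t=21 v=3: → [21,25),[18,22); WM=21
i=10 t=12 v=4: DROP (t<21-4); WM=21
i=11 t=15 v=9: DROP (t<21-4); WM=21

1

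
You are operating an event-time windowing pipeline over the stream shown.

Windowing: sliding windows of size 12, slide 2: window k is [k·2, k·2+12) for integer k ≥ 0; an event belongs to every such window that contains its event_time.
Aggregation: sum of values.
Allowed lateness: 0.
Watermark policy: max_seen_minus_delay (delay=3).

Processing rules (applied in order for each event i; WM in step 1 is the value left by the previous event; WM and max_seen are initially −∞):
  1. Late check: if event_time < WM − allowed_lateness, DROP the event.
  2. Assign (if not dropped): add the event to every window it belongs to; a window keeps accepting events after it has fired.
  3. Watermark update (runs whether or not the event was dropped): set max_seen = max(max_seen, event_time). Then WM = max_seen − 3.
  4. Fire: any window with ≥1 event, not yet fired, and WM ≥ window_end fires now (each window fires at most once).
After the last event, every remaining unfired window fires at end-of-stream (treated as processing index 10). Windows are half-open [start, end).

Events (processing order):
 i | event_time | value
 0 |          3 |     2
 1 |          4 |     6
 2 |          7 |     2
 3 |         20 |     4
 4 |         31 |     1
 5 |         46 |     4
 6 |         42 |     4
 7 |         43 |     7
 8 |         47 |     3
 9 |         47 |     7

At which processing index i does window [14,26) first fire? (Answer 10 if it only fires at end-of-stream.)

i=0 t=3 v=2: → [2,14),[0,12); WM=0
i=1 t=4 v=6: → [4,16),[2,14),[0,12); WM=1
i=2 t=7 v=2: → [6,18),[4,16),[2,14),[0,12); WM=4
i=3 t=20 v=4: → [20,32),[18,30),[16,28),[14,26),[12,24),[10,22); WM=17; [0,12) fires=10 [2,14) fires=10 [4,16) fires=8
i=4 t=31 v=1: → [30,42),[28,40),[26,38),[24,36),[22,34),[20,32); WM=28; [6,18) fires=2 [10,22) fires=4 [12,24) fires=4 [14,26) fires=4 [16,28) fires=4
i=5 t=46 v=4: → [46,58),[44,56),[42,54),[40,52),[38,50),[36,48); WM=43; [18,30) fires=4 [20,32) fires=5 [22,34) fires=1 [24,36) fires=1 [26,38) fires=1 [28,40) fires=1 [30,42) fires=1
i=6 t=42 v=4: DROP (t<43-0); WM=43
i=7 t=43 v=7: → [42,54),[40,52),[38,50),[36,48),[34,46),[32,44); WM=43
i=8 t=47 v=3: → [46,58),[44,56),[42,54),[40,52),[38,50),[36,48); WM=44; [32,44) fires=7
i=9 t=47 v=7: → [46,58),[44,56),[42,54),[40,52),[38,50),[36,48); WM=44

4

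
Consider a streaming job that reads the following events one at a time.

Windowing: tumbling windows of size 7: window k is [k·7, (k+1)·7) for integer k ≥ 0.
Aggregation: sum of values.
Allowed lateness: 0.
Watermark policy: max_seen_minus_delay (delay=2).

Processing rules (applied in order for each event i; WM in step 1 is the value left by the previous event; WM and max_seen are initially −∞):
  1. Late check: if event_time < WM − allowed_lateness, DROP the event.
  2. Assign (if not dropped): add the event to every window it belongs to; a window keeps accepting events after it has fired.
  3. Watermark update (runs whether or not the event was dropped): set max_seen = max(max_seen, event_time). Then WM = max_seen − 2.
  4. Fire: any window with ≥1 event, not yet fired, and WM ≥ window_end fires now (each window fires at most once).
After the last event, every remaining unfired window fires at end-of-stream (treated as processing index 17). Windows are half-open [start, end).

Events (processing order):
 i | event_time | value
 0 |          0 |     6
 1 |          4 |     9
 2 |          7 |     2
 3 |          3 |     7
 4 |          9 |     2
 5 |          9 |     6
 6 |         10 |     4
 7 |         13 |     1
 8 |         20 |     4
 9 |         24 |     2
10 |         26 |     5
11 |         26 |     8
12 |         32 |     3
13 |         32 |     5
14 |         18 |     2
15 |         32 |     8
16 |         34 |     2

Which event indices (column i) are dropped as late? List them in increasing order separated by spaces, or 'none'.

3 14

i=0 t=0 v=6: → [0,7); WM=-2
i=1 t=4 v=9: → [0,7); WM=2
i=2 t=7 v=2: → [7,14); WM=5
i=3 t=3 v=7: DROP (t<5-0); WM=5
i=4 t=9 v=2: → [7,14); WM=7; [0,7) fires=15
i=5 t=9 v=6: → [7,14); WM=7
i=6 t=10 v=4: → [7,14); WM=8
i=7 t=13 v=1: → [7,14); WM=11
i=8 t=20 v=4: → [14,21); WM=18; [7,14) fires=15
i=9 t=24 v=2: → [21,28); WM=22; [14,21) fires=4
i=10 t=26 v=5: → [21,28); WM=24
i=11 t=26 v=8: → [21,28); WM=24
i=12 t=32 v=3: → [28,35); WM=30; [21,28) fires=15
i=13 t=32 v=5: → [28,35); WM=30
i=14 t=18 v=2: DROP (t<30-0); WM=30
i=15 t=32 v=8: → [28,35); WM=30
i=16 t=34 v=2: → [28,35); WM=32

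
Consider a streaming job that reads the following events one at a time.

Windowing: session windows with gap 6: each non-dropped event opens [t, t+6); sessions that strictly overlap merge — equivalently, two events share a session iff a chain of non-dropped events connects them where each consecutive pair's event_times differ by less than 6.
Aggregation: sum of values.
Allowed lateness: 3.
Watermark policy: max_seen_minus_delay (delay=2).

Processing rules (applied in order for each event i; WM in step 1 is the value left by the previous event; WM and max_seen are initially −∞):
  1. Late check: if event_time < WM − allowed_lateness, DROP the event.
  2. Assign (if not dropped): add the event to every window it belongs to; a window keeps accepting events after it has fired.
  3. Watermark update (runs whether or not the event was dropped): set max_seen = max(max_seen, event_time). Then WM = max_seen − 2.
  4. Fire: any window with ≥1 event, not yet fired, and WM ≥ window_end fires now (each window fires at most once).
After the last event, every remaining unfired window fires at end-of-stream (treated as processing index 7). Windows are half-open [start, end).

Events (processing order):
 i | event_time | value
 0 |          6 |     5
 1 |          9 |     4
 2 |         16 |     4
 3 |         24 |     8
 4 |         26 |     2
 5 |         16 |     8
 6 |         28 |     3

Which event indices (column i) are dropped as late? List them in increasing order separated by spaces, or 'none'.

5

i=0 t=6 v=5: → [6,12); WM=4
i=1 t=9 v=4: → [6,15); WM=7
i=2 t=16 v=4: → [16,22); WM=14
i=3 t=24 v=8: → [24,30); WM=22
i=4 t=26 v=2: → [24,32); WM=24
i=5 t=16 v=8: DROP (t<24-3); WM=24
i=6 t=28 v=3: → [24,34); WM=26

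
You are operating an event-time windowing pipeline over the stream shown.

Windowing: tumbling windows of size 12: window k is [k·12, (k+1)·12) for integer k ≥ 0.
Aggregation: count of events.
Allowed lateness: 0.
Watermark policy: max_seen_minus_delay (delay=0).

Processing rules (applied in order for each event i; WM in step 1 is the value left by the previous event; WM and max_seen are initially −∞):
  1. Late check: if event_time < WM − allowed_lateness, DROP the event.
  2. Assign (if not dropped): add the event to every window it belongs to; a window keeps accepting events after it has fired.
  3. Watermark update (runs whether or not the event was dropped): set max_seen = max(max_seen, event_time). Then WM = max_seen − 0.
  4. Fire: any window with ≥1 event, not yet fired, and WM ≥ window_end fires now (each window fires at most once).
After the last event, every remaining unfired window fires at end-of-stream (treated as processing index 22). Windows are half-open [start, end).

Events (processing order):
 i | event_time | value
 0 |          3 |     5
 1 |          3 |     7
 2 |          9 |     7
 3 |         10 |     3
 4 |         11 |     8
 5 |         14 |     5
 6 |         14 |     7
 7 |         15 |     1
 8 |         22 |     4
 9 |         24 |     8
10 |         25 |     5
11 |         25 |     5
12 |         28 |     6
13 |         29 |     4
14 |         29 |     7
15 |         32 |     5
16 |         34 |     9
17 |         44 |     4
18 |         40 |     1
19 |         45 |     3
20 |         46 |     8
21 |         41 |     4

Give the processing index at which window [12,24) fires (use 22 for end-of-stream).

i=0 t=3 v=5: → [0,12); WM=3
i=1 t=3 v=7: → [0,12); WM=3
i=2 t=9 v=7: → [0,12); WM=9
i=3 t=10 v=3: → [0,12); WM=10
i=4 t=11 v=8: → [0,12); WM=11
i=5 t=14 v=5: → [12,24); WM=14; [0,12) fires=5
i=6 t=14 v=7: → [12,24); WM=14
i=7 t=15 v=1: → [12,24); WM=15
i=8 t=22 v=4: → [12,24); WM=22
i=9 t=24 v=8: → [24,36); WM=24; [12,24) fires=4
i=10 t=25 v=5: → [24,36); WM=25
i=11 t=25 v=5: → [24,36); WM=25
i=12 t=28 v=6: → [24,36); WM=28
i=13 t=29 v=4: → [24,36); WM=29
i=14 t=29 v=7: → [24,36); WM=29
i=15 t=32 v=5: → [24,36); WM=32
i=16 t=34 v=9: → [24,36); WM=34
i=17 t=44 v=4: → [36,48); WM=44; [24,36) fires=8
i=18 t=40 v=1: DROP (t<44-0); WM=44
i=19 t=45 v=3: → [36,48); WM=45
i=20 t=46 v=8: → [36,48); WM=46
i=21 t=41 v=4: DROP (t<46-0); WM=46

9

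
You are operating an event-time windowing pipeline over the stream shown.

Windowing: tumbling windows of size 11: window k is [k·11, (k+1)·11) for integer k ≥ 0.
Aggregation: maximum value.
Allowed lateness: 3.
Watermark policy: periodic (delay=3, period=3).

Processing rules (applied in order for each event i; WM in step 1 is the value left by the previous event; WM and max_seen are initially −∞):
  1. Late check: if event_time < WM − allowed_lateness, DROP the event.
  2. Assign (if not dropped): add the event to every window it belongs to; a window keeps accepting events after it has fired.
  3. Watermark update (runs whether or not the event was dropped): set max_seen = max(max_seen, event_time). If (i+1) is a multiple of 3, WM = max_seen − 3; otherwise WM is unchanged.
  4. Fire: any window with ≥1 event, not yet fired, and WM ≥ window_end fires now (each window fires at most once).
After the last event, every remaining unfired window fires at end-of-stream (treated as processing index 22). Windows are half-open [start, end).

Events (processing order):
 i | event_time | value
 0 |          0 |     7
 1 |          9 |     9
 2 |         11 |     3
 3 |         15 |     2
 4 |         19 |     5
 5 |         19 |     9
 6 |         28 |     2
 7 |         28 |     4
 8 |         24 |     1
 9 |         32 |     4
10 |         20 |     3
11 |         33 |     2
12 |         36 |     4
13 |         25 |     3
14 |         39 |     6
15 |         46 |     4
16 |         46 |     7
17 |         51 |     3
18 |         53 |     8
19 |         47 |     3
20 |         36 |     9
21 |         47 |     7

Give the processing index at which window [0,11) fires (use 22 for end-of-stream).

i=0 t=0 v=7: → [0,11); WM=−∞
i=1 t=9 v=9: → [0,11); WM=−∞
i=2 t=11 v=3: → [11,22); WM=8
i=3 t=15 v=2: → [11,22); WM=8
i=4 t=19 v=5: → [11,22); WM=8
i=5 t=19 v=9: → [11,22); WM=16; [0,11) fires=9
i=6 t=28 v=2: → [22,33); WM=16
i=7 t=28 v=4: → [22,33); WM=16
i=8 t=24 v=1: → [22,33); WM=25; [11,22) fires=9
i=9 t=32 v=4: → [22,33); WM=25
i=10 t=20 v=3: DROP (t<25-3); WM=25
i=11 t=33 v=2: → [33,44); WM=30
i=12 t=36 v=4: → [33,44); WM=30
i=13 t=25 v=3: DROP (t<30-3); WM=30
i=14 t=39 v=6: → [33,44); WM=36; [22,33) fires=4
i=15 t=46 v=4: → [44,55); WM=36
i=16 t=46 v=7: → [44,55); WM=36
i=17 t=51 v=3: → [44,55); WM=48; [33,44) fires=6
i=18 t=53 v=8: → [44,55); WM=48
i=19 t=47 v=3: → [44,55); WM=48
i=20 t=36 v=9: DROP (t<48-3); WM=50
i=21 t=47 v=7: → [44,55); WM=50

5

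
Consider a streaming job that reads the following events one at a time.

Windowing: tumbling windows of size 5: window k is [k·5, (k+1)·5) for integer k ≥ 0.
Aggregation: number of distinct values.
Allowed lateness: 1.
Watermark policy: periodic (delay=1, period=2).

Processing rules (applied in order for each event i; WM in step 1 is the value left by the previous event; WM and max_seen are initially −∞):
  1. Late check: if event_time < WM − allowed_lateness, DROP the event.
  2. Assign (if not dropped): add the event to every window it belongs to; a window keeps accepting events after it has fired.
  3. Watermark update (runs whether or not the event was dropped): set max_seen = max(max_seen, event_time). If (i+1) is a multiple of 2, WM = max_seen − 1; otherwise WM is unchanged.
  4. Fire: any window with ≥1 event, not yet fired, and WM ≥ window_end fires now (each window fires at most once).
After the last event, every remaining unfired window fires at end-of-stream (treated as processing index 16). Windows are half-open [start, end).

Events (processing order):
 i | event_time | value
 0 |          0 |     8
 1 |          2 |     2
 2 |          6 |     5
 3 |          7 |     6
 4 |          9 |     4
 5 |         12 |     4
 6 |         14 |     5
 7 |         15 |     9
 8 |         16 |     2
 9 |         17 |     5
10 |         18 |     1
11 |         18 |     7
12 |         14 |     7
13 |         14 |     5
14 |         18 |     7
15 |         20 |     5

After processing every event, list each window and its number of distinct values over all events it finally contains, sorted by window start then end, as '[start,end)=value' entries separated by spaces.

i=0 t=0 v=8: → [0,5); WM=−∞
i=1 t=2 v=2: → [0,5); WM=1
i=2 t=6 v=5: → [5,10); WM=1
i=3 t=7 v=6: → [5,10); WM=6; [0,5) fires=2
i=4 t=9 v=4: → [5,10); WM=6
i=5 t=12 v=4: → [10,15); WM=11; [5,10) fires=3
i=6 t=14 v=5: → [10,15); WM=11
i=7 t=15 v=9: → [15,20); WM=14
i=8 t=16 v=2: → [15,20); WM=14
i=9 t=17 v=5: → [15,20); WM=16; [10,15) fires=2
i=10 t=18 v=1: → [15,20); WM=16
i=11 t=18 v=7: → [15,20); WM=17
i=12 t=14 v=7: DROP (t<17-1); WM=17
i=13 t=14 v=5: DROP (t<17-1); WM=17
i=14 t=18 v=7: → [15,20); WM=17
i=15 t=20 v=5: → [20,25); WM=19

[0,5)=2 [5,10)=3 [10,15)=2 [15,20)=5 [20,25)=1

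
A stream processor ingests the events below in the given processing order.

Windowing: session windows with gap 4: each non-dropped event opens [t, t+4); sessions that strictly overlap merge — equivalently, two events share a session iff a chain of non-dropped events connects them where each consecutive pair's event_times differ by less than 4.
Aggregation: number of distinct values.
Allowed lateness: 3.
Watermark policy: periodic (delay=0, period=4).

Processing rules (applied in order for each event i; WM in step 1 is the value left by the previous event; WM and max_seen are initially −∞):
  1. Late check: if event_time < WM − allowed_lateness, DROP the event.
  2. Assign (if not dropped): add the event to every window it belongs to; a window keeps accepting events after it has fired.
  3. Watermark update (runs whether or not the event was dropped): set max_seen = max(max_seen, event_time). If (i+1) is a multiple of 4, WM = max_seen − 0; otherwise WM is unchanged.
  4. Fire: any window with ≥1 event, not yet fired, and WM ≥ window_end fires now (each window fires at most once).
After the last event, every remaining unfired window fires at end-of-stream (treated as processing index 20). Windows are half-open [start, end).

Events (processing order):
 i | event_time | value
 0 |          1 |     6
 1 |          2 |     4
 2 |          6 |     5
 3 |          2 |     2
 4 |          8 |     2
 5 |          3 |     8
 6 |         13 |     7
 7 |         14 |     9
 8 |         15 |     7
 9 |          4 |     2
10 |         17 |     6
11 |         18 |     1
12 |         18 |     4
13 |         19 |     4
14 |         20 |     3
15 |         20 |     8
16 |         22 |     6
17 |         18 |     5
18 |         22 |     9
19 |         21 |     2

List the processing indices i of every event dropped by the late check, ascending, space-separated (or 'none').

9

i=0 t=1 v=6: → [1,5); WM=−∞
i=1 t=2 v=4: → [1,6); WM=−∞
i=2 t=6 v=5: → [6,10); WM=−∞
i=3 t=2 v=2: → [1,6); WM=6
i=4 t=8 v=2: → [6,12); WM=6
i=5 t=3 v=8: → [1,12); WM=6
i=6 t=13 v=7: → [13,17); WM=6
i=7 t=14 v=9: → [13,18); WM=14
i=8 t=15 v=7: → [13,19); WM=14
i=9 t=4 v=2: DROP (t<14-3); WM=14
i=10 t=17 v=6: → [13,21); WM=14
i=11 t=18 v=1: → [13,22); WM=18
i=12 t=18 v=4: → [13,22); WM=18
i=13 t=19 v=4: → [13,23); WM=18
i=14 t=20 v=3: → [13,24); WM=18
i=15 t=20 v=8: → [13,24); WM=20
i=16 t=22 v=6: → [13,26); WM=20
i=17 t=18 v=5: → [13,26); WM=20
i=18 t=22 v=9: → [13,26); WM=20
i=19 t=21 v=2: → [13,26); WM=22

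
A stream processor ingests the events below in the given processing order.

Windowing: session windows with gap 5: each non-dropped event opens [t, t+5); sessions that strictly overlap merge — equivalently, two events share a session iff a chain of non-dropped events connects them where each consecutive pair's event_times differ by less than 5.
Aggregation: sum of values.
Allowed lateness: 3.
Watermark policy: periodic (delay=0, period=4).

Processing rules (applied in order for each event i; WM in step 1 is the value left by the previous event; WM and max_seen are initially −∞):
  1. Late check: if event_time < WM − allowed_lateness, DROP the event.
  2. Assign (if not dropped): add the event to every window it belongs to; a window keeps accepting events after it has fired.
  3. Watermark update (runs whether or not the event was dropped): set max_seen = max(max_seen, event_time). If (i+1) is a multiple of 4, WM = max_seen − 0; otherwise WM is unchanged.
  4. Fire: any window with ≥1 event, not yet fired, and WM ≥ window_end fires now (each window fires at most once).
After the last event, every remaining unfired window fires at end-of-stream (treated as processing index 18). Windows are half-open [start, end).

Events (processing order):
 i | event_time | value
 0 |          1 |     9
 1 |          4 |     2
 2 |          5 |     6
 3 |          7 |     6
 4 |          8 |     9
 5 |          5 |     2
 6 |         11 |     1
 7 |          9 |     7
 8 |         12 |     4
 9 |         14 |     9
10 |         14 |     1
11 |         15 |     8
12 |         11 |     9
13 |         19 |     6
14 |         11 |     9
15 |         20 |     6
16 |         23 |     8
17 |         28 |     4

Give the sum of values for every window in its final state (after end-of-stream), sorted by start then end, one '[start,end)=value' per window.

[1,28)=84 [28,33)=4

i=0 t=1 v=9: → [1,6); WM=−∞
i=1 t=4 v=2: → [1,9); WM=−∞
i=2 t=5 v=6: → [1,10); WM=−∞
i=3 t=7 v=6: → [1,12); WM=7
i=4 t=8 v=9: → [1,13); WM=7
i=5 t=5 v=2: → [1,13); WM=7
i=6 t=11 v=1: → [1,16); WM=7
i=7 t=9 v=7: → [1,16); WM=11
i=8 t=12 v=4: → [1,17); WM=11
i=9 t=14 v=9: → [1,19); WM=11
i=10 t=14 v=1: → [1,19); WM=11
i=11 t=15 v=8: → [1,20); WM=15
i=12 t=11 v=9: DROP (t<15-3); WM=15
i=13 t=19 v=6: → [1,24); WM=15
i=14 t=11 v=9: DROP (t<15-3); WM=15
i=15 t=20 v=6: → [1,25); WM=20
i=16 t=23 v=8: → [1,28); WM=20
i=17 t=28 v=4: → [28,33); WM=20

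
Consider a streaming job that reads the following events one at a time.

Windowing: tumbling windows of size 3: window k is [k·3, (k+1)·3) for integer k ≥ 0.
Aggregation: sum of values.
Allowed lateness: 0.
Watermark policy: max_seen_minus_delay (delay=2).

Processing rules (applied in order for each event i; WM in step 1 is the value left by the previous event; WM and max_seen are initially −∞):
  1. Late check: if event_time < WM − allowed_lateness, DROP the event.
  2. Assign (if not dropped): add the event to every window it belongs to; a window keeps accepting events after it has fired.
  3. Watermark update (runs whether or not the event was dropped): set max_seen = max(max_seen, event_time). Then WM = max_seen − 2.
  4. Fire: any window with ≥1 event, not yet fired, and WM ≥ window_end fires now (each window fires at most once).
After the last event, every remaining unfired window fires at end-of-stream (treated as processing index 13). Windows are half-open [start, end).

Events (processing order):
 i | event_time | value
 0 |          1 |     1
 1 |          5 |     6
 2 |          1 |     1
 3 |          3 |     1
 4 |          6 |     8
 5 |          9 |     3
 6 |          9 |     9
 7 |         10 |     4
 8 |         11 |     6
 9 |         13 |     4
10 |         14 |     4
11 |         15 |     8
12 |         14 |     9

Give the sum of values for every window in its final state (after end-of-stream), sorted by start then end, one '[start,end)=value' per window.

[0,3)=1 [3,6)=7 [6,9)=8 [9,12)=22 [12,15)=17 [15,18)=8

i=0 t=1 v=1: → [0,3); WM=-1
i=1 t=5 v=6: → [3,6); WM=3; [0,3) fires=1
i=2 t=1 v=1: DROP (t<3-0); WM=3
i=3 t=3 v=1: → [3,6); WM=3
i=4 t=6 v=8: → [6,9); WM=4
i=5 t=9 v=3: → [9,12); WM=7; [3,6) fires=7
i=6 t=9 v=9: → [9,12); WM=7
i=7 t=10 v=4: → [9,12); WM=8
i=8 t=11 v=6: → [9,12); WM=9; [6,9) fires=8
i=9 t=13 v=4: → [12,15); WM=11
i=10 t=14 v=4: → [12,15); WM=12; [9,12) fires=22
i=11 t=15 v=8: → [15,18); WM=13
i=12 t=14 v=9: → [12,15); WM=13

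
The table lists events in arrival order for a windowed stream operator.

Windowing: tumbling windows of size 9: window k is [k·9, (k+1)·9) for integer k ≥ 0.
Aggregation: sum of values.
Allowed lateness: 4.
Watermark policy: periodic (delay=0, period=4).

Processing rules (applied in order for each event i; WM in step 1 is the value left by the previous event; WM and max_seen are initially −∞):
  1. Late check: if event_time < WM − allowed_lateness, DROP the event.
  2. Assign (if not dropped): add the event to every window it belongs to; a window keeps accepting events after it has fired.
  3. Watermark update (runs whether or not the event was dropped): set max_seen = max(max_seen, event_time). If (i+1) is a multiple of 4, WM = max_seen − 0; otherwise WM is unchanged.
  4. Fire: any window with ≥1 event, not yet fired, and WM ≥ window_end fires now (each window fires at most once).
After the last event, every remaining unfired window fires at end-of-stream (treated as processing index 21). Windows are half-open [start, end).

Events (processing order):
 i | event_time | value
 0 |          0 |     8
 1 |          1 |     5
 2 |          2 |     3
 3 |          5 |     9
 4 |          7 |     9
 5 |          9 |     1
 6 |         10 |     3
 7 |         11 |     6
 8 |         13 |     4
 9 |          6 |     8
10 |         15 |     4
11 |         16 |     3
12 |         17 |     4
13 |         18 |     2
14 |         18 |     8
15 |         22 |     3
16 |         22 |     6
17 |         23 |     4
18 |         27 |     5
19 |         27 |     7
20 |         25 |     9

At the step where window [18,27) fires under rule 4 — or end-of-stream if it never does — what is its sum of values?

i=0 t=0 v=8: → [0,9); WM=−∞
i=1 t=1 v=5: → [0,9); WM=−∞
i=2 t=2 v=3: → [0,9); WM=−∞
i=3 t=5 v=9: → [0,9); WM=5
i=4 t=7 v=9: → [0,9); WM=5
i=5 t=9 v=1: → [9,18); WM=5
i=6 t=10 v=3: → [9,18); WM=5
i=7 t=11 v=6: → [9,18); WM=11; [0,9) fires=34
i=8 t=13 v=4: → [9,18); WM=11
i=9 t=6 v=8: DROP (t<11-4); WM=11
i=10 t=15 v=4: → [9,18); WM=11
i=11 t=16 v=3: → [9,18); WM=16
i=12 t=17 v=4: → [9,18); WM=16
i=13 t=18 v=2: → [18,27); WM=16
i=14 t=18 v=8: → [18,27); WM=16
i=15 t=22 v=3: → [18,27); WM=22; [9,18) fires=25
i=16 t=22 v=6: → [18,27); WM=22
i=17 t=23 v=4: → [18,27); WM=22
i=18 t=27 v=5: → [27,36); WM=22
i=19 t=27 v=7: → [27,36); WM=27; [18,27) fires=23
i=20 t=25 v=9: → [18,27); WM=27

23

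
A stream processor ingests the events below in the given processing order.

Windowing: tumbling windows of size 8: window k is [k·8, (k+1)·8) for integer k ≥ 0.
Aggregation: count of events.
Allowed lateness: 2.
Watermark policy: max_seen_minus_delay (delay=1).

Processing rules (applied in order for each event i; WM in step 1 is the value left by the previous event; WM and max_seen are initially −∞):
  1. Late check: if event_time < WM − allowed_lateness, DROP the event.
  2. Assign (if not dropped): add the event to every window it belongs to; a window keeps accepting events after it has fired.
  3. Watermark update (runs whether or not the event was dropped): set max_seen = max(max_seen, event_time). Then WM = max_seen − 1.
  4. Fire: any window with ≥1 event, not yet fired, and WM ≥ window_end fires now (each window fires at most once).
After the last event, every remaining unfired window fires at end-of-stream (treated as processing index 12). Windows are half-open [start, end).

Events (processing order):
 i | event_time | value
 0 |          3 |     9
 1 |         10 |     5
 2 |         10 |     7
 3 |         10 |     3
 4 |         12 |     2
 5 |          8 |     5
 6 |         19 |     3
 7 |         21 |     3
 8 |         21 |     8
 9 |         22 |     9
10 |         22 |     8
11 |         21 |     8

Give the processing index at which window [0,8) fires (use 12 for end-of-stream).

i=0 t=3 v=9: → [0,8); WM=2
i=1 t=10 v=5: → [8,16); WM=9; [0,8) fires=1
i=2 t=10 v=7: → [8,16); WM=9
i=3 t=10 v=3: → [8,16); WM=9
i=4 t=12 v=2: → [8,16); WM=11
i=5 t=8 v=5: DROP (t<11-2); WM=11
i=6 t=19 v=3: → [16,24); WM=18; [8,16) fires=4
i=7 t=21 v=3: → [16,24); WM=20
i=8 t=21 v=8: → [16,24); WM=20
i=9 t=22 v=9: → [16,24); WM=21
i=10 t=22 v=8: → [16,24); WM=21
i=11 t=21 v=8: → [16,24); WM=21

1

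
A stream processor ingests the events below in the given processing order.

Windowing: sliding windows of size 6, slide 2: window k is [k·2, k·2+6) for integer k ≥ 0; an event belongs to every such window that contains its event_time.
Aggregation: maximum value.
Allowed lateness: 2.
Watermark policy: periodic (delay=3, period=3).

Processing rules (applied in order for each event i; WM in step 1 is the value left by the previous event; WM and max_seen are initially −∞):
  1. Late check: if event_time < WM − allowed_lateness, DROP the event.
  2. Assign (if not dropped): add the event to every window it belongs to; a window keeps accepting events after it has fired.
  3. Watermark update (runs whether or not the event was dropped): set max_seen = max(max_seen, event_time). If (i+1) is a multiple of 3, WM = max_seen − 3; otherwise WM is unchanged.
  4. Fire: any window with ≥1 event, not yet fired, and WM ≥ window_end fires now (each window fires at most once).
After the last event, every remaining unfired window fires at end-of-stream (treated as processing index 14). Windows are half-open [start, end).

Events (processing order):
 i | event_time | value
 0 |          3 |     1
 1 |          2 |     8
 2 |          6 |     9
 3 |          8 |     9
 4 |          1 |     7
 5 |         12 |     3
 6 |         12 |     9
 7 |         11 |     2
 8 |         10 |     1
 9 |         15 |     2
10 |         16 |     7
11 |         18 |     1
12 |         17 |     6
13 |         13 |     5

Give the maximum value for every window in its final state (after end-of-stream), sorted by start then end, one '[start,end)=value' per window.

[0,6)=8 [2,8)=9 [4,10)=9 [6,12)=9 [8,14)=9 [10,16)=9 [12,18)=9 [14,20)=7 [16,22)=7 [18,24)=1

i=0 t=3 v=1: → [2,8),[0,6); WM=−∞
i=1 t=2 v=8: → [2,8),[0,6); WM=−∞
i=2 t=6 v=9: → [6,12),[4,10),[2,8); WM=3
i=3 t=8 v=9: → [8,14),[6,12),[4,10); WM=3
i=4 t=1 v=7: → [0,6); WM=3
i=5 t=12 v=3: → [12,18),[10,16),[8,14); WM=9; [0,6) fires=8 [2,8) fires=9
i=6 t=12 v=9: → [12,18),[10,16),[8,14); WM=9
i=7 t=11 v=2: → [10,16),[8,14),[6,12); WM=9
i=8 t=10 v=1: → [10,16),[8,14),[6,12); WM=9
i=9 t=15 v=2: → [14,20),[12,18),[10,16); WM=9
i=10 t=16 v=7: → [16,22),[14,20),[12,18); WM=9
i=11 t=18 v=1: → [18,24),[16,22),[14,20); WM=15; [4,10) fires=9 [6,12) fires=9 [8,14) fires=9
i=12 t=17 v=6: → [16,22),[14,20),[12,18); WM=15
i=13 t=13 v=5: → [12,18),[10,16),[8,14); WM=15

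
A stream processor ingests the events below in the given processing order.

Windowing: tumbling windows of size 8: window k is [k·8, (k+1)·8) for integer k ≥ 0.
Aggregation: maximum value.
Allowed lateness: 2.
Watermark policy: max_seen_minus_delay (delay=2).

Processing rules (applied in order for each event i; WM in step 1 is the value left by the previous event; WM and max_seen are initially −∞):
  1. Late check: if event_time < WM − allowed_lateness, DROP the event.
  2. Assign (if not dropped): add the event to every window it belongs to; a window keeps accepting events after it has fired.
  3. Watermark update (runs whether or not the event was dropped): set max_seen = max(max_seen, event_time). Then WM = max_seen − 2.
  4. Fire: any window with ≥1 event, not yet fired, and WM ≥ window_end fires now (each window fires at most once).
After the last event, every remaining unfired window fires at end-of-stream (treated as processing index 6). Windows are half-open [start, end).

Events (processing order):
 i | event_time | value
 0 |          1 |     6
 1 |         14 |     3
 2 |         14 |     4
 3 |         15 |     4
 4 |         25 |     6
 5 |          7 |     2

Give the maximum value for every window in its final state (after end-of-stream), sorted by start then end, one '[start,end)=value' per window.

[0,8)=6 [8,16)=4 [24,32)=6

i=0 t=1 v=6: → [0,8); WM=-1
i=1 t=14 v=3: → [8,16); WM=12; [0,8) fires=6
i=2 t=14 v=4: → [8,16); WM=12
i=3 t=15 v=4: → [8,16); WM=13
i=4 t=25 v=6: → [24,32); WM=23; [8,16) fires=4
i=5 t=7 v=2: DROP (t<23-2); WM=23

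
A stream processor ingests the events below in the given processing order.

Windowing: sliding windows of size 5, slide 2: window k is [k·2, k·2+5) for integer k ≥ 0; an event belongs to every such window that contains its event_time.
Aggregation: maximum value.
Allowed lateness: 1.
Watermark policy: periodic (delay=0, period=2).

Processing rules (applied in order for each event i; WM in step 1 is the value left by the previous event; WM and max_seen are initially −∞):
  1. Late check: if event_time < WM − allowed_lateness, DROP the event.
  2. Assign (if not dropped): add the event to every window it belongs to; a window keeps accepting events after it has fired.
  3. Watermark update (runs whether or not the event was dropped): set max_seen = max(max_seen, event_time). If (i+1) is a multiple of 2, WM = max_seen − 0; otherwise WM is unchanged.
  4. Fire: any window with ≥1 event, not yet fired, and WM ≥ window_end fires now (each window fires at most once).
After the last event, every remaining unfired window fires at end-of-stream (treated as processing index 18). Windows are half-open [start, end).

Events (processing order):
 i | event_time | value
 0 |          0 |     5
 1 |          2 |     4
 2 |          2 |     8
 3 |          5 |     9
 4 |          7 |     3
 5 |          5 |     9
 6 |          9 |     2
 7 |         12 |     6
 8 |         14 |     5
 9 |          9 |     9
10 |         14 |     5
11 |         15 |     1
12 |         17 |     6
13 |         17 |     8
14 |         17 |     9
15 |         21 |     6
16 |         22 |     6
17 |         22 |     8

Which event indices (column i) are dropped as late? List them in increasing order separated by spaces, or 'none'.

9

i=0 t=0 v=5: → [0,5); WM=−∞
i=1 t=2 v=4: → [2,7),[0,5); WM=2
i=2 t=2 v=8: → [2,7),[0,5); WM=2
i=3 t=5 v=9: → [4,9),[2,7); WM=5; [0,5) fires=8
i=4 t=7 v=3: → [6,11),[4,9); WM=5
i=5 t=5 v=9: → [4,9),[2,7); WM=7; [2,7) fires=9
i=6 t=9 v=2: → [8,13),[6,11); WM=7
i=7 t=12 v=6: → [12,17),[10,15),[8,13); WM=12; [4,9) fires=9 [6,11) fires=3
i=8 t=14 v=5: → [14,19),[12,17),[10,15); WM=12
i=9 t=9 v=9: DROP (t<12-1); WM=14; [8,13) fires=6
i=10 t=14 v=5: → [14,19),[12,17),[10,15); WM=14
i=11 t=15 v=1: → [14,19),[12,17); WM=15; [10,15) fires=6
i=12 t=17 v=6: → [16,21),[14,19); WM=15
i=13 t=17 v=8: → [16,21),[14,19); WM=17; [12,17) fires=6
i=14 t=17 v=9: → [16,21),[14,19); WM=17
i=15 t=21 v=6: → [20,25),[18,23); WM=21; [14,19) fires=9 [16,21) fires=9
i=16 t=22 v=6: → [22,27),[20,25),[18,23); WM=21
i=17 t=22 v=8: → [22,27),[20,25),[18,23); WM=22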